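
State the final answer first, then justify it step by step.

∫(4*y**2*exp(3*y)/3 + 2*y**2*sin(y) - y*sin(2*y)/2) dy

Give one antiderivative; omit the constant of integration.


The answer is 4*y**2*exp(3*y)/9 - 2*y**2*cos(y) - 8*y*exp(3*y)/27 + 4*y*sin(y) + y*cos(2*y)/4 + 8*exp(3*y)/81 - sin(2*y)/8 + 4*cos(y).
Step 1. Rewrite: now ∫(-y*sin(2*y)/2) dy + ∫(4*y**2*exp(3*y)/3) dy + ∫(2*y**2*sin(y)) dy.
Step 2. Integrate ∫(4*y**2*exp(3*y)/3) dy by parts with u = y**2, dv = (4*exp(3*y)/3) dy, so v = 4*exp(3*y)/9: now 4*y**2*exp(3*y)/9 + ∫(-8*y*exp(3*y)/9) dy + ∫(-y*sin(2*y)/2) dy + ∫(2*y**2*sin(y)) dy.
Step 3. Integrate ∫(-8*y*exp(3*y)/9) dy by parts with u = y, dv = (-8*exp(3*y)/9) dy, so v = -8*exp(3*y)/27: now 4*y**2*exp(3*y)/9 - 8*y*exp(3*y)/27 + ∫(-y*sin(2*y)/2) dy + ∫(2*y**2*sin(y)) dy + ∫(8*exp(3*y)/27) dy.
Step 4. Evaluate the standard form: now 4*y**2*exp(3*y)/9 - 8*y*exp(3*y)/27 + 8*exp(3*y)/81 + ∫(-y*sin(2*y)/2) dy + ∫(2*y**2*sin(y)) dy.
Step 5. Integrate ∫(-y*sin(2*y)/2) dy by parts with u = y, dv = (-sin(2*y)/2) dy, so v = cos(2*y)/4: now 4*y**2*exp(3*y)/9 - 8*y*exp(3*y)/27 + y*cos(2*y)/4 + 8*exp(3*y)/81 + ∫(2*y**2*sin(y)) dy + ∫(-cos(2*y)/4) dy.
Step 6. Evaluate the standard form: now 4*y**2*exp(3*y)/9 - 8*y*exp(3*y)/27 + y*cos(2*y)/4 + 8*exp(3*y)/81 - sin(2*y)/8 + ∫(2*y**2*sin(y)) dy.
Step 7. Integrate ∫(2*y**2*sin(y)) dy by parts with u = y**2, dv = (2*sin(y)) dy, so v = -2*cos(y): now 4*y**2*exp(3*y)/9 - 2*y**2*cos(y) - 8*y*exp(3*y)/27 + y*cos(2*y)/4 + 8*exp(3*y)/81 - sin(2*y)/8 + ∫(4*y*cos(y)) dy.
Step 8. Integrate ∫(4*y*cos(y)) dy by parts with u = y, dv = (4*cos(y)) dy, so v = 4*sin(y): now 4*y**2*exp(3*y)/9 - 2*y**2*cos(y) - 8*y*exp(3*y)/27 + 4*y*sin(y) + y*cos(2*y)/4 + 8*exp(3*y)/81 - sin(2*y)/8 + ∫(-4*sin(y)) dy.
Step 9. Evaluate the standard form: now 4*y**2*exp(3*y)/9 - 2*y**2*cos(y) - 8*y*exp(3*y)/27 + 4*y*sin(y) + y*cos(2*y)/4 + 8*exp(3*y)/81 - sin(2*y)/8 + 4*cos(y).
Answer: 4*y**2*exp(3*y)/9 - 2*y**2*cos(y) - 8*y*exp(3*y)/27 + 4*y*sin(y) + y*cos(2*y)/4 + 8*exp(3*y)/81 - sin(2*y)/8 + 4*cos(y).


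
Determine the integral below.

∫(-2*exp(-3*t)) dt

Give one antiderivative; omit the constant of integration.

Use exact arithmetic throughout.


Answer: 2*exp(-3*t)/3.


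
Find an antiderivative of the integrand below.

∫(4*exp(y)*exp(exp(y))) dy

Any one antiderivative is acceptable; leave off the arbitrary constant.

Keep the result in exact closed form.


Answer: 4*exp(exp(y)).


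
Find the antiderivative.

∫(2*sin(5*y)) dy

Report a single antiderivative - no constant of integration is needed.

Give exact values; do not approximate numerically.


Answer: -2*cos(5*y)/5.


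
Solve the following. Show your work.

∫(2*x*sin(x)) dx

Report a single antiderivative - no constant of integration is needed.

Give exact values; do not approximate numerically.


Step 1. Integrate ∫(2*x*sin(x)) dx by parts with u = x, dv = (2*sin(x)) dx, so v = -2*cos(x): now -2*x*cos(x) + ∫(2*cos(x)) dx.
Step 2. Evaluate the standard form: now -2*x*cos(x) + 2*sin(x).
Answer: -2*x*cos(x) + 2*sin(x).


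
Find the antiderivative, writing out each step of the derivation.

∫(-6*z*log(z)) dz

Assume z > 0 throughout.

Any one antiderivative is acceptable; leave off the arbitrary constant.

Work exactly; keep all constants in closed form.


Step 1. Integrate ∫(-6*z*log(z)) dz by parts with u = log(z), dv = (-6*z) dz, so v = -3*z**2 [assuming z > 0]: now -3*z**2*log(z) + ∫(3*z) dz.
Step 2. Evaluate the standard form: now -3*z**2*log(z) + 3*z**2/2.
Answer: -3*z**2*log(z) + 3*z**2/2.


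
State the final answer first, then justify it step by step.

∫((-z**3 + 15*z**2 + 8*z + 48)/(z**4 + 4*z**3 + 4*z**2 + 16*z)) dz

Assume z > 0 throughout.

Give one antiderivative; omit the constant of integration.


The answer is 3*log(z) - 4*log(z + 4) + 3*atan(z/2)/2.
Step 1. Decompose ∫((-z**3 + 15*z**2 + 8*z + 48)/(z**4 + 4*z**3 + 4*z**2 + 16*z)) dz by partial fractions, (-z**3 + 15*z**2 + 8*z + 48)/(z**4 + 4*z**3 + 4*z**2 + 16*z) = 3/(z**2 + 4) - 4/(z + 4) + 3/z: now ∫(3/z) dz + ∫(-4/(z + 4)) dz + ∫(3/(z**2 + 4)) dz.
Step 2. Evaluate the standard form [assuming z > -4]: now -4*log(z + 4) + ∫(3/z) dz + ∫(3/(z**2 + 4)) dz.
Step 3. Evaluate the standard form [assuming z > 0]: now 3*log(z) - 4*log(z + 4) + ∫(3/(z**2 + 4)) dz.
Step 4. Evaluate the standard form: now 3*log(z) - 4*log(z + 4) + 3*atan(z/2)/2.
Answer: 3*log(z) - 4*log(z + 4) + 3*atan(z/2)/2.


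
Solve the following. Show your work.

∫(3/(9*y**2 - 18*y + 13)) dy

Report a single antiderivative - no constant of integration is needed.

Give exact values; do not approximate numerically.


Step 1. Substitute u = 3*y - 3, turning ∫(3/(9*y**2 - 18*y + 13)) dy into ∫(1/(u**2 + 4)) du: now ∫(1/(u**2 + 4)) du.
Step 2. Evaluate the standard form: now atan(u/2)/2.
Step 3. Substitute back u = 3*y - 3: now atan(3*y/2 - 3/2)/2.
Answer: atan(3*y/2 - 3/2)/2.


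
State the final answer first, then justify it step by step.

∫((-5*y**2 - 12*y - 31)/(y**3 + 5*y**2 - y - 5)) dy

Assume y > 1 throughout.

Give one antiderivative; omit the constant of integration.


The answer is -4*log(y - 1) + 3*log(y + 1) - 4*log(y + 5).
Step 1. Decompose ∫((-5*y**2 - 12*y - 31)/(y**3 + 5*y**2 - y - 5)) dy by partial fractions, (-5*y**2 - 12*y - 31)/(y**3 + 5*y**2 - y - 5) = -4/(y + 5) + 3/(y + 1) - 4/(y - 1): now ∫(-4/(y - 1)) dy + ∫(3/(y + 1)) dy + ∫(-4/(y + 5)) dy.
Step 2. Evaluate the standard form [assuming y > -5]: now -4*log(y + 5) + ∫(-4/(y - 1)) dy + ∫(3/(y + 1)) dy.
Step 3. Evaluate the standard form [assuming y > -1]: now 3*log(y + 1) - 4*log(y + 5) + ∫(-4/(y - 1)) dy.
Step 4. Evaluate the standard form [assuming y > 1]: now -4*log(y - 1) + 3*log(y + 1) - 4*log(y + 5).
Answer: -4*log(y - 1) + 3*log(y + 1) - 4*log(y + 5).


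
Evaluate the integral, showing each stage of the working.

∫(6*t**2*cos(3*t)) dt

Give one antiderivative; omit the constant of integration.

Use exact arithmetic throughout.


Step 1. Integrate ∫(6*t**2*cos(3*t)) dt by parts with u = t**2, dv = (6*cos(3*t)) dt, so v = 2*sin(3*t): now 2*t**2*sin(3*t) + ∫(-4*t*sin(3*t)) dt.
Step 2. Integrate ∫(-4*t*sin(3*t)) dt by parts with u = t, dv = (-4*sin(3*t)) dt, so v = 4*cos(3*t)/3: now 2*t**2*sin(3*t) + 4*t*cos(3*t)/3 + ∫(-4*cos(3*t)/3) dt.
Step 3. Evaluate the standard form: now 2*t**2*sin(3*t) + 4*t*cos(3*t)/3 - 4*sin(3*t)/9.
Answer: 2*t**2*sin(3*t) + 4*t*cos(3*t)/3 - 4*sin(3*t)/9.


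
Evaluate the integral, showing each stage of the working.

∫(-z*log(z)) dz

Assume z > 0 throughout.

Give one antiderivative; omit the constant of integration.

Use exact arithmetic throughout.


Step 1. Integrate ∫(-z*log(z)) dz by parts with u = log(z), dv = (-z) dz, so v = -z**2/2 [assuming z > 0]: now -z**2*log(z)/2 + ∫(z/2) dz.
Step 2. Evaluate the standard form: now -z**2*log(z)/2 + z**2/4.
Answer: -z**2*log(z)/2 + z**2/4.


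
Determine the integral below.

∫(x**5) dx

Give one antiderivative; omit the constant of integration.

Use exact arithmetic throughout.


Answer: x**6/6.


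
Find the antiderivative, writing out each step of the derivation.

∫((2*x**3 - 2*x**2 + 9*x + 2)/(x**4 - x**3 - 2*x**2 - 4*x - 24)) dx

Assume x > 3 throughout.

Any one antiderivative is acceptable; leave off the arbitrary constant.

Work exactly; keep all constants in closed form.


Step 1. Decompose ∫((2*x**3 - 2*x**2 + 9*x + 2)/(x**4 - x**3 - 2*x**2 - 4*x - 24)) dx by partial fractions, (2*x**3 - 2*x**2 + 9*x + 2)/(x**4 - x**3 - 2*x**2 - 4*x - 24) = -1/(x**2 + 4) + 1/(x + 2) + 1/(x - 3): now ∫(1/(x - 3)) dx + ∫(1/(x + 2)) dx + ∫(-1/(x**2 + 4)) dx.
Step 2. Evaluate the standard form [assuming x > 3]: now log(x - 3) + ∫(1/(x + 2)) dx + ∫(-1/(x**2 + 4)) dx.
Step 3. Evaluate the standard form [assuming x > -2]: now log(x - 3) + log(x + 2) + ∫(-1/(x**2 + 4)) dx.
Step 4. Evaluate the standard form: now log(x - 3) + log(x + 2) - atan(x/2)/2.
Answer: log(x - 3) + log(x + 2) - atan(x/2)/2.


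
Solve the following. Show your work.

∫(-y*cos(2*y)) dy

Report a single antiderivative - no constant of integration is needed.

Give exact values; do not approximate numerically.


Step 1. Integrate ∫(-y*cos(2*y)) dy by parts with u = y, dv = (-cos(2*y)) dy, so v = -sin(2*y)/2: now -y*sin(2*y)/2 + ∫(sin(2*y)/2) dy.
Step 2. Evaluate the standard form: now -y*sin(2*y)/2 - cos(2*y)/4.
Answer: -y*sin(2*y)/2 - cos(2*y)/4.


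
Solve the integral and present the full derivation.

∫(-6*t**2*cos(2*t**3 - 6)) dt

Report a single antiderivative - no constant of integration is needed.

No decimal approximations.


Step 1. Substitute u = t**3 - 3, turning ∫(-6*t**2*cos(2*t**3 - 6)) dt into ∫(-2*cos(2*u)) du: now ∫(-2*cos(2*u)) du.
Step 2. Evaluate the standard form: now -sin(2*u).
Step 3. Substitute back u = t**3 - 3: now -sin(2*t**3 - 6).
Answer: -sin(2*t**3 - 6).


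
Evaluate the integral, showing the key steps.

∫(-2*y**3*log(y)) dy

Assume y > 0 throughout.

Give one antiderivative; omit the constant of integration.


Step 1. Integrate ∫(-2*y**3*log(y)) dy by parts with u = log(y), dv = (-2*y**3) dy, so v = -y**4/2 [assuming y > 0]: now -y**4*log(y)/2 + ∫(y**3/2) dy.
Step 2. Evaluate the standard form: now -y**4*log(y)/2 + y**4/8.
Answer: -y**4*log(y)/2 + y**4/8.


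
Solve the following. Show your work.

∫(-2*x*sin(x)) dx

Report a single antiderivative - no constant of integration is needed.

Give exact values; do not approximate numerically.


Step 1. Integrate ∫(-2*x*sin(x)) dx by parts with u = x, dv = (-2*sin(x)) dx, so v = 2*cos(x): now 2*x*cos(x) + ∫(-2*cos(x)) dx.
Step 2. Evaluate the standard form: now 2*x*cos(x) - 2*sin(x).
Answer: 2*x*cos(x) - 2*sin(x).


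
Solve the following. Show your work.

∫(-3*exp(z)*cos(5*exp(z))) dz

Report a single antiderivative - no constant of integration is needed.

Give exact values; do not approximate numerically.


Step 1. Substitute u = exp(z), turning ∫(-3*exp(z)*cos(5*exp(z))) dz into ∫(-3*cos(5*u)) du: now ∫(-3*cos(5*u)) du.
Step 2. Evaluate the standard form: now -3*sin(5*u)/5.
Step 3. Substitute back u = exp(z): now -3*sin(5*exp(z))/5.
Answer: -3*sin(5*exp(z))/5.


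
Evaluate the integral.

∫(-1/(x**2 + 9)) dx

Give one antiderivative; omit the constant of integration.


Answer: -atan(x/3)/3.


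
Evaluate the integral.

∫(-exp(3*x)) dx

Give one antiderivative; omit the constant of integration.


Answer: -exp(3*x)/3.


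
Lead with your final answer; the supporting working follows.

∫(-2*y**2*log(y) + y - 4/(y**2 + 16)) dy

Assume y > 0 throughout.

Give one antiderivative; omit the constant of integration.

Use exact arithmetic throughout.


The answer is -2*y**3*log(y)/3 + 2*y**3/9 + y**2/2 - atan(y/4).
Step 1. Rewrite: now ∫(y) dy + ∫(-2*y**2*log(y)) dy + ∫(-4/(y**2 + 16)) dy.
Step 2. Evaluate the standard form: now -atan(y/4) + ∫(y) dy + ∫(-2*y**2*log(y)) dy.
Step 3. Evaluate the standard form: now y**2/2 - atan(y/4) + ∫(-2*y**2*log(y)) dy.
Step 4. Integrate ∫(-2*y**2*log(y)) dy by parts with u = log(y), dv = (-2*y**2) dy, so v = -2*y**3/3 [assuming y > 0]: now -2*y**3*log(y)/3 + y**2/2 - atan(y/4) + ∫(2*y**2/3) dy.
Step 5. Evaluate the standard form: now -2*y**3*log(y)/3 + 2*y**3/9 + y**2/2 - atan(y/4).
Answer: -2*y**3*log(y)/3 + 2*y**3/9 + y**2/2 - atan(y/4).


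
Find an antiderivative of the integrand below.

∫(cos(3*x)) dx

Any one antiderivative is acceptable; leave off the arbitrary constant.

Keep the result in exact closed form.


Answer: sin(3*x)/3.


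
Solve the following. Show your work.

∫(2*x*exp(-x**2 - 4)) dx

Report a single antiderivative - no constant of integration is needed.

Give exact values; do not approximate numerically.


Step 1. Substitute u = x**2 + 4, turning ∫(2*x*exp(-x**2 - 4)) dx into ∫(exp(-u)) du: now ∫(exp(-u)) du.
Step 2. Evaluate the standard form: now -exp(-u).
Step 3. Substitute back u = x**2 + 4: now -exp(-x**2 - 4).
Answer: -exp(-x**2 - 4).


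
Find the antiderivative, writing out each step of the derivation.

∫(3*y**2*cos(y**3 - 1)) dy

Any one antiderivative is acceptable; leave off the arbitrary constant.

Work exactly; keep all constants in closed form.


Step 1. Substitute u = y**3 - 1, turning ∫(3*y**2*cos(y**3 - 1)) dy into ∫(cos(u)) du: now ∫(cos(u)) du.
Step 2. Evaluate the standard form: now sin(u).
Step 3. Substitute back u = y**3 - 1: now sin(y**3 - 1).
Answer: sin(y**3 - 1).


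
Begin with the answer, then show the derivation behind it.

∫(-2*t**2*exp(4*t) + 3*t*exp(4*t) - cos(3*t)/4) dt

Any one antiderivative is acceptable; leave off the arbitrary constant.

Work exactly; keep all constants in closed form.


The answer is -t**2*exp(4*t)/2 + t*exp(4*t) - exp(4*t)/4 - sin(3*t)/12.
Step 1. Rewrite: now ∫(3*t*exp(4*t)) dt + ∫(-2*t**2*exp(4*t)) dt + ∫(-cos(3*t)/4) dt.
Step 2. Evaluate the standard form: now -sin(3*t)/12 + ∫(3*t*exp(4*t)) dt + ∫(-2*t**2*exp(4*t)) dt.
Step 3. Integrate ∫(-2*t**2*exp(4*t)) dt by parts with u = t**2, dv = (-2*exp(4*t)) dt, so v = -exp(4*t)/2: now -t**2*exp(4*t)/2 - sin(3*t)/12 + ∫(t*exp(4*t)) dt + ∫(3*t*exp(4*t)) dt.
Step 4. Integrate ∫(t*exp(4*t)) dt by parts with u = t, dv = (exp(4*t)) dt, so v = exp(4*t)/4: now -t**2*exp(4*t)/2 + t*exp(4*t)/4 - sin(3*t)/12 + ∫(3*t*exp(4*t)) dt + ∫(-exp(4*t)/4) dt.
Step 5. Evaluate the standard form: now -t**2*exp(4*t)/2 + t*exp(4*t)/4 - exp(4*t)/16 - sin(3*t)/12 + ∫(3*t*exp(4*t)) dt.
Step 6. Integrate ∫(3*t*exp(4*t)) dt by parts with u = t, dv = (3*exp(4*t)) dt, so v = 3*exp(4*t)/4: now -t**2*exp(4*t)/2 + t*exp(4*t) - exp(4*t)/16 - sin(3*t)/12 + ∫(-3*exp(4*t)/4) dt.
Step 7. Evaluate the standard form: now -t**2*exp(4*t)/2 + t*exp(4*t) - exp(4*t)/4 - sin(3*t)/12.
Answer: -t**2*exp(4*t)/2 + t*exp(4*t) - exp(4*t)/4 - sin(3*t)/12.


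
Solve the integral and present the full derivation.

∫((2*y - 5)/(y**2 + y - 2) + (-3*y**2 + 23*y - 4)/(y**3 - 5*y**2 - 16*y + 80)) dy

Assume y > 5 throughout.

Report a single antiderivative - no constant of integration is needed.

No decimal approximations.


Step 1. Rewrite: now ∫((2*y - 5)/(y**2 + y - 2)) dy + ∫((-3*y**2 + 23*y - 4)/(y**3 - 5*y**2 - 16*y + 80)) dy.
Step 2. Decompose ∫((-3*y**2 + 23*y - 4)/(y**3 - 5*y**2 - 16*y + 80)) dy by partial fractions, (-3*y**2 + 23*y - 4)/(y**3 - 5*y**2 - 16*y + 80) = -2/(y + 4) - 5/(y - 4) + 4/(y - 5): now ∫((2*y - 5)/(y**2 + y - 2)) dy + ∫(4/(y - 5)) dy + ∫(-5/(y - 4)) dy + ∫(-2/(y + 4)) dy.
Step 3. Evaluate the standard form [assuming y > 4]: now -5*log(y - 4) + ∫((2*y - 5)/(y**2 + y - 2)) dy + ∫(4/(y - 5)) dy + ∫(-2/(y + 4)) dy.
Step 4. Evaluate the standard form [assuming y > 5]: now 4*log(y - 5) - 5*log(y - 4) + ∫((2*y - 5)/(y**2 + y - 2)) dy + ∫(-2/(y + 4)) dy.
Step 5. Evaluate the standard form [assuming y > -4]: now 4*log(y - 5) - 5*log(y - 4) - 2*log(y + 4) + ∫((2*y - 5)/(y**2 + y - 2)) dy.
Step 6. Decompose ∫((2*y - 5)/(y**2 + y - 2)) dy by partial fractions, (2*y - 5)/(y**2 + y - 2) = 3/(y + 2) - 1/(y - 1): now 4*log(y - 5) - 5*log(y - 4) - 2*log(y + 4) + ∫(-1/(y - 1)) dy + ∫(3/(y + 2)) dy.
Step 7. Evaluate the standard form [assuming y > 1]: now 4*log(y - 5) - 5*log(y - 4) - log(y - 1) - 2*log(y + 4) + ∫(3/(y + 2)) dy.
Step 8. Evaluate the standard form [assuming y > -2]: now 4*log(y - 5) - 5*log(y - 4) - log(y - 1) + 3*log(y + 2) - 2*log(y + 4).
Answer: 4*log(y - 5) - 5*log(y - 4) - log(y - 1) + 3*log(y + 2) - 2*log(y + 4).


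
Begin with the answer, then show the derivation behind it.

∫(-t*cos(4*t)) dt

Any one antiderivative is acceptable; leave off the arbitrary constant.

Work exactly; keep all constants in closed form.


The answer is -t*sin(4*t)/4 - cos(4*t)/16.
Step 1. Integrate ∫(-t*cos(4*t)) dt by parts with u = t, dv = (-cos(4*t)) dt, so v = -sin(4*t)/4: now -t*sin(4*t)/4 + ∫(sin(4*t)/4) dt.
Step 2. Evaluate the standard form: now -t*sin(4*t)/4 - cos(4*t)/16.
Answer: -t*sin(4*t)/4 - cos(4*t)/16.


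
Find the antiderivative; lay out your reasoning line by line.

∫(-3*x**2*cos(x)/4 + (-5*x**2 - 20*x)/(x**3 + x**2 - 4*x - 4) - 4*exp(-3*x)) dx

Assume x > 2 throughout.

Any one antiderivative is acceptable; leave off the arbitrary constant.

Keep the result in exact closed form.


Step 1. Rewrite: now ∫(-3*x**2*cos(x)/4) dx + ∫((-5*x**2 - 20*x)/(x**3 + x**2 - 4*x - 4)) dx + ∫(-4*exp(-3*x)) dx.
Step 2. Evaluate the standard form: now ∫(-3*x**2*cos(x)/4) dx + ∫((-5*x**2 - 20*x)/(x**3 + x**2 - 4*x - 4)) dx + 4*exp(-3*x)/3.
Step 3. Decompose ∫((-5*x**2 - 20*x)/(x**3 + x**2 - 4*x - 4)) dx by partial fractions, (-5*x**2 - 20*x)/(x**3 + x**2 - 4*x - 4) = 5/(x + 2) - 5/(x + 1) - 5/(x - 2): now ∫(-3*x**2*cos(x)/4) dx + ∫(-5/(x - 2)) dx + ∫(-5/(x + 1)) dx + ∫(5/(x + 2)) dx + 4*exp(-3*x)/3.
Step 4. Evaluate the standard form [assuming x > -2]: now 5*log(x + 2) + ∫(-3*x**2*cos(x)/4) dx + ∫(-5/(x - 2)) dx + ∫(-5/(x + 1)) dx + 4*exp(-3*x)/3.
Step 5. Evaluate the standard form [assuming x > -1]: now -5*log(x + 1) + 5*log(x + 2) + ∫(-3*x**2*cos(x)/4) dx + ∫(-5/(x - 2)) dx + 4*exp(-3*x)/3.
Step 6. Evaluate the standard form [assuming x > 2]: now -5*log(x - 2) - 5*log(x + 1) + 5*log(x + 2) + ∫(-3*x**2*cos(x)/4) dx + 4*exp(-3*x)/3.
Step 7. Integrate ∫(-3*x**2*cos(x)/4) dx by parts with u = x**2, dv = (-3*cos(x)/4) dx, so v = -3*sin(x)/4: now -3*x**2*sin(x)/4 - 5*log(x - 2) - 5*log(x + 1) + 5*log(x + 2) + ∫(3*x*sin(x)/2) dx + 4*exp(-3*x)/3.
Step 8. Integrate ∫(3*x*sin(x)/2) dx by parts with u = x, dv = (3*sin(x)/2) dx, so v = -3*cos(x)/2: now -3*x**2*sin(x)/4 - 3*x*cos(x)/2 - 5*log(x - 2) - 5*log(x + 1) + 5*log(x + 2) + ∫(3*cos(x)/2) dx + 4*exp(-3*x)/3.
Step 9. Evaluate the standard form: now -3*x**2*sin(x)/4 - 3*x*cos(x)/2 - 5*log(x - 2) - 5*log(x + 1) + 5*log(x + 2) + 3*sin(x)/2 + 4*exp(-3*x)/3.
Answer: -3*x**2*sin(x)/4 - 3*x*cos(x)/2 - 5*log(x - 2) - 5*log(x + 1) + 5*log(x + 2) + 3*sin(x)/2 + 4*exp(-3*x)/3.


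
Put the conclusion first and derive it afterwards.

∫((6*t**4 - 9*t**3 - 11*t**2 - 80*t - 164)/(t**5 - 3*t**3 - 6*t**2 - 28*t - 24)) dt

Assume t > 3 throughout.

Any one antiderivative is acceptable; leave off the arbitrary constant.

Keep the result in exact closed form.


The answer is -log(t - 3) + 4*log(t + 1) + 3*log(t + 2) + 2*atan(t/2).
Step 1. Decompose ∫((6*t**4 - 9*t**3 - 11*t**2 - 80*t - 164)/(t**5 - 3*t**3 - 6*t**2 - 28*t - 24)) dt by partial fractions, (6*t**4 - 9*t**3 - 11*t**2 - 80*t - 164)/(t**5 - 3*t**3 - 6*t**2 - 28*t - 24) = 4/(t**2 + 4) + 3/(t + 2) + 4/(t + 1) - 1/(t - 3): now ∫(-1/(t - 3)) dt + ∫(4/(t + 1)) dt + ∫(3/(t + 2)) dt + ∫(4/(t**2 + 4)) dt.
Step 2. Evaluate the standard form [assuming t > 3]: now -log(t - 3) + ∫(4/(t + 1)) dt + ∫(3/(t + 2)) dt + ∫(4/(t**2 + 4)) dt.
Step 3. Evaluate the standard form [assuming t > -2]: now -log(t - 3) + 3*log(t + 2) + ∫(4/(t + 1)) dt + ∫(4/(t**2 + 4)) dt.
Step 4. Evaluate the standard form [assuming t > -1]: now -log(t - 3) + 4*log(t + 1) + 3*log(t + 2) + ∫(4/(t**2 + 4)) dt.
Step 5. Evaluate the standard form: now -log(t - 3) + 4*log(t + 1) + 3*log(t + 2) + 2*atan(t/2).
Answer: -log(t - 3) + 4*log(t + 1) + 3*log(t + 2) + 2*atan(t/2).


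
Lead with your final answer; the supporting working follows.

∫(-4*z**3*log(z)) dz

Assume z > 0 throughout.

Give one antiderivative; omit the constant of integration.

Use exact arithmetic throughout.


The answer is -z**4*log(z) + z**4/4.
Step 1. Integrate ∫(-4*z**3*log(z)) dz by parts with u = log(z), dv = (-4*z**3) dz, so v = -z**4 [assuming z > 0]: now -z**4*log(z) + ∫(z**3) dz.
Step 2. Evaluate the standard form: now -z**4*log(z) + z**4/4.
Answer: -z**4*log(z) + z**4/4.


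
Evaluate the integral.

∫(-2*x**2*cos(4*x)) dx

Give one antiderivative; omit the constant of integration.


Answer: -x**2*sin(4*x)/2 - x*cos(4*x)/4 + sin(4*x)/16.


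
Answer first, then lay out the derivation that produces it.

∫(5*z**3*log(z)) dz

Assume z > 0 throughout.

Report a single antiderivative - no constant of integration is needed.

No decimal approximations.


The answer is 5*z**4*log(z)/4 - 5*z**4/16.
Step 1. Integrate ∫(5*z**3*log(z)) dz by parts with u = log(z), dv = (5*z**3) dz, so v = 5*z**4/4 [assuming z > 0]: now 5*z**4*log(z)/4 + ∫(-5*z**3/4) dz.
Step 2. Evaluate the standard form: now 5*z**4*log(z)/4 - 5*z**4/16.
Answer: 5*z**4*log(z)/4 - 5*z**4/16.


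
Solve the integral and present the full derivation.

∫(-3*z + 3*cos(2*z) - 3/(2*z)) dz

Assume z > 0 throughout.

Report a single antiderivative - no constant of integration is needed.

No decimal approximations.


Step 1. Rewrite: now ∫(-3/(2*z)) dz + ∫(-3*z) dz + ∫(3*cos(2*z)) dz.
Step 2. Evaluate the standard form: now -3*z**2/2 + ∫(-3/(2*z)) dz + ∫(3*cos(2*z)) dz.
Step 3. Evaluate the standard form: now -3*z**2/2 + 3*sin(2*z)/2 + ∫(-3/(2*z)) dz.
Step 4. Evaluate the standard form [assuming z > 0]: now -3*z**2/2 - 3*log(z)/2 + 3*sin(2*z)/2.
Answer: -3*z**2/2 - 3*log(z)/2 + 3*sin(2*z)/2.


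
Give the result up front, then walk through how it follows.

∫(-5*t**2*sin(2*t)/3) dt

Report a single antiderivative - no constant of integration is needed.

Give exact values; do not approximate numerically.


The answer is 5*t**2*cos(2*t)/6 - 5*t*sin(2*t)/6 - 5*cos(2*t)/12.
Step 1. Integrate ∫(-5*t**2*sin(2*t)/3) dt by parts with u = t**2, dv = (-5*sin(2*t)/3) dt, so v = 5*cos(2*t)/6: now 5*t**2*cos(2*t)/6 + ∫(-5*t*cos(2*t)/3) dt.
Step 2. Integrate ∫(-5*t*cos(2*t)/3) dt by parts with u = t, dv = (-5*cos(2*t)/3) dt, so v = -5*sin(2*t)/6: now 5*t**2*cos(2*t)/6 - 5*t*sin(2*t)/6 + ∫(5*sin(2*t)/6) dt.
Step 3. Evaluate the standard form: now 5*t**2*cos(2*t)/6 - 5*t*sin(2*t)/6 - 5*cos(2*t)/12.
Answer: 5*t**2*cos(2*t)/6 - 5*t*sin(2*t)/6 - 5*cos(2*t)/12.


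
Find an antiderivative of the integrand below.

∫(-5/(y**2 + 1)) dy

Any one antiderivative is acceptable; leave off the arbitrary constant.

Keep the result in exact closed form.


Answer: -5*atan(y).


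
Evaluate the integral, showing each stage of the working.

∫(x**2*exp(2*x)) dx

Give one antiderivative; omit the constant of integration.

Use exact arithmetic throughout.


Step 1. Integrate ∫(x**2*exp(2*x)) dx by parts with u = x**2, dv = (exp(2*x)) dx, so v = exp(2*x)/2: now x**2*exp(2*x)/2 + ∫(-x*exp(2*x)) dx.
Step 2. Integrate ∫(-x*exp(2*x)) dx by parts with u = x, dv = (-exp(2*x)) dx, so v = -exp(2*x)/2: now x**2*exp(2*x)/2 - x*exp(2*x)/2 + ∫(exp(2*x)/2) dx.
Step 3. Evaluate the standard form: now x**2*exp(2*x)/2 - x*exp(2*x)/2 + exp(2*x)/4.
Answer: x**2*exp(2*x)/2 - x*exp(2*x)/2 + exp(2*x)/4.


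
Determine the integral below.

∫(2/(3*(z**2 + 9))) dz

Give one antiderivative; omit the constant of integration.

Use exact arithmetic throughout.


Answer: 2*atan(z/3)/9.


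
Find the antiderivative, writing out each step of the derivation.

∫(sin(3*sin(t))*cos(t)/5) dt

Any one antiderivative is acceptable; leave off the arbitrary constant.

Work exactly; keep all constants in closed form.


Step 1. Substitute u = sin(t), turning ∫(sin(3*sin(t))*cos(t)/5) dt into ∫(sin(3*u)/5) du: now ∫(sin(3*u)/5) du.
Step 2. Evaluate the standard form: now -cos(3*u)/15.
Step 3. Substitute back u = sin(t): now -cos(3*sin(t))/15.
Answer: -cos(3*sin(t))/15.


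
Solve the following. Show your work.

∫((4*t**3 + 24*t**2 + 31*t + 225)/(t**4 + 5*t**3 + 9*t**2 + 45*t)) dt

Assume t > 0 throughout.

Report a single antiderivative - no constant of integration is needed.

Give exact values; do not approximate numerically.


Step 1. Decompose ∫((4*t**3 + 24*t**2 + 31*t + 225)/(t**4 + 5*t**3 + 9*t**2 + 45*t)) dt by partial fractions, (4*t**3 + 24*t**2 + 31*t + 225)/(t**4 + 5*t**3 + 9*t**2 + 45*t) = -1/(t**2 + 9) - 1/(t + 5) + 5/t: now ∫(5/t) dt + ∫(-1/(t + 5)) dt + ∫(-1/(t**2 + 9)) dt.
Step 2. Evaluate the standard form [assuming t > -5]: now -log(t + 5) + ∫(5/t) dt + ∫(-1/(t**2 + 9)) dt.
Step 3. Evaluate the standard form [assuming t > 0]: now 5*log(t) - log(t + 5) + ∫(-1/(t**2 + 9)) dt.
Step 4. Evaluate the standard form: now 5*log(t) - log(t + 5) - atan(t/3)/3.
Answer: 5*log(t) - log(t + 5) - atan(t/3)/3.


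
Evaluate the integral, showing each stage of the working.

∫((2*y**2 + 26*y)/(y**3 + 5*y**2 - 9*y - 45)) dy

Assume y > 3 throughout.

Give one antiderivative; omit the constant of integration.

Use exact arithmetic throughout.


Step 1. Decompose ∫((2*y**2 + 26*y)/(y**3 + 5*y**2 - 9*y - 45)) dy by partial fractions, (2*y**2 + 26*y)/(y**3 + 5*y**2 - 9*y - 45) = -5/(y + 5) + 5/(y + 3) + 2/(y - 3): now ∫(2/(y - 3)) dy + ∫(5/(y + 3)) dy + ∫(-5/(y + 5)) dy.
Step 2. Evaluate the standard form [assuming y > 3]: now 2*log(y - 3) + ∫(5/(y + 3)) dy + ∫(-5/(y + 5)) dy.
Step 3. Evaluate the standard form [assuming y > -5]: now 2*log(y - 3) - 5*log(y + 5) + ∫(5/(y + 3)) dy.
Step 4. Evaluate the standard form [assuming y > -3]: now 2*log(y - 3) + 5*log(y + 3) - 5*log(y + 5).
Answer: 2*log(y - 3) + 5*log(y + 3) - 5*log(y + 5).


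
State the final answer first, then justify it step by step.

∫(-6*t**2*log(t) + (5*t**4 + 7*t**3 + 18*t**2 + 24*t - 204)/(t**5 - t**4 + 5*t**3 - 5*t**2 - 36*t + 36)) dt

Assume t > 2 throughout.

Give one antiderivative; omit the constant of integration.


The answer is -2*t**3*log(t) + 2*t**3/3 + log(t - 2) + 5*log(t - 1) - log(t + 2) + atan(t/3).
Step 1. Rewrite: now ∫(-6*t**2*log(t)) dt + ∫((5*t**4 + 7*t**3 + 18*t**2 + 24*t - 204)/(t**5 - t**4 + 5*t**3 - 5*t**2 - 36*t + 36)) dt.
Step 2. Decompose ∫((5*t**4 + 7*t**3 + 18*t**2 + 24*t - 204)/(t**5 - t**4 + 5*t**3 - 5*t**2 - 36*t + 36)) dt by partial fractions, (5*t**4 + 7*t**3 + 18*t**2 + 24*t - 204)/(t**5 - t**4 + 5*t**3 - 5*t**2 - 36*t + 36) = 3/(t**2 + 9) - 1/(t + 2) + 5/(t - 1) + 1/(t - 2): now ∫(-6*t**2*log(t)) dt + ∫(1/(t - 2)) dt + ∫(5/(t - 1)) dt + ∫(-1/(t + 2)) dt + ∫(3/(t**2 + 9)) dt.
Step 3. Evaluate the standard form [assuming t > 1]: now 5*log(t - 1) + ∫(-6*t**2*log(t)) dt + ∫(1/(t - 2)) dt + ∫(-1/(t + 2)) dt + ∫(3/(t**2 + 9)) dt.
Step 4. Evaluate the standard form [assuming t > -2]: now 5*log(t - 1) - log(t + 2) + ∫(-6*t**2*log(t)) dt + ∫(1/(t - 2)) dt + ∫(3/(t**2 + 9)) dt.
Step 5. Evaluate the standard form [assuming t > 2]: now log(t - 2) + 5*log(t - 1) - log(t + 2) + ∫(-6*t**2*log(t)) dt + ∫(3/(t**2 + 9)) dt.
Step 6. Evaluate the standard form: now log(t - 2) + 5*log(t - 1) - log(t + 2) + atan(t/3) + ∫(-6*t**2*log(t)) dt.
Step 7. Integrate ∫(-6*t**2*log(t)) dt by parts with u = log(t), dv = (-6*t**2) dt, so v = -2*t**3 [assuming t > 0]: now -2*t**3*log(t) + log(t - 2) + 5*log(t - 1) - log(t + 2) + atan(t/3) + ∫(2*t**2) dt.
Step 8. Evaluate the standard form: now -2*t**3*log(t) + 2*t**3/3 + log(t - 2) + 5*log(t - 1) - log(t + 2) + atan(t/3).
Answer: -2*t**3*log(t) + 2*t**3/3 + log(t - 2) + 5*log(t - 1) - log(t + 2) + atan(t/3).


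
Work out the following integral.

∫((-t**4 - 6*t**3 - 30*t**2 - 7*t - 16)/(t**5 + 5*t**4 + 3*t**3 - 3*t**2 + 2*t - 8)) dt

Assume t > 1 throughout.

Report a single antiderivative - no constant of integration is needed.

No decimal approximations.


Answer: -2*log(t - 1) + 3*log(t + 2) - 2*log(t + 4) - atan(t).


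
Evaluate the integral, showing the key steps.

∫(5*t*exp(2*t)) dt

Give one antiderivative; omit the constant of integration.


Step 1. Integrate ∫(5*t*exp(2*t)) dt by parts with u = t, dv = (5*exp(2*t)) dt, so v = 5*exp(2*t)/2: now 5*t*exp(2*t)/2 + ∫(-5*exp(2*t)/2) dt.
Step 2. Evaluate the standard form: now 5*t*exp(2*t)/2 - 5*exp(2*t)/4.
Answer: 5*t*exp(2*t)/2 - 5*exp(2*t)/4.


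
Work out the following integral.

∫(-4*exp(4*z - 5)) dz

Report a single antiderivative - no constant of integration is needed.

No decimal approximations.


Answer: -exp(4*z - 5).


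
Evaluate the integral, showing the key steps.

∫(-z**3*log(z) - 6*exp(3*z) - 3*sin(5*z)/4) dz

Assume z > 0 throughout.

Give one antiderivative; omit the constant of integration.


Step 1. Rewrite: now ∫(-z**3*log(z)) dz + ∫(-6*exp(3*z)) dz + ∫(-3*sin(5*z)/4) dz.
Step 2. Evaluate the standard form: now 3*cos(5*z)/20 + ∫(-z**3*log(z)) dz + ∫(-6*exp(3*z)) dz.
Step 3. Integrate ∫(-z**3*log(z)) dz by parts with u = log(z), dv = (-z**3) dz, so v = -z**4/4 [assuming z > 0]: now -z**4*log(z)/4 + 3*cos(5*z)/20 + ∫(z**3/4) dz + ∫(-6*exp(3*z)) dz.
Step 4. Evaluate the standard form: now -z**4*log(z)/4 + z**4/16 + 3*cos(5*z)/20 + ∫(-6*exp(3*z)) dz.
Step 5. Evaluate the standard form: now -z**4*log(z)/4 + z**4/16 - 2*exp(3*z) + 3*cos(5*z)/20.
Answer: -z**4*log(z)/4 + z**4/16 - 2*exp(3*z) + 3*cos(5*z)/20.


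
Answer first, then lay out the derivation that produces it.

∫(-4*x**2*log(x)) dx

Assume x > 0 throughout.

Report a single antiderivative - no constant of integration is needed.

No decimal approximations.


The answer is -4*x**3*log(x)/3 + 4*x**3/9.
Step 1. Integrate ∫(-4*x**2*log(x)) dx by parts with u = log(x), dv = (-4*x**2) dx, so v = -4*x**3/3 [assuming x > 0]: now -4*x**3*log(x)/3 + ∫(4*x**2/3) dx.
Step 2. Evaluate the standard form: now -4*x**3*log(x)/3 + 4*x**3/9.
Answer: -4*x**3*log(x)/3 + 4*x**3/9.


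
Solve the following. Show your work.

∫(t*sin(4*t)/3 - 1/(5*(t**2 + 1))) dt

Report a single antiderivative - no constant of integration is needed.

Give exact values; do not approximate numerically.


Step 1. Rewrite: now ∫(t*sin(4*t)/3) dt + ∫(-1/(5*(t**2 + 1))) dt.
Step 2. Evaluate the standard form: now -atan(t)/5 + ∫(t*sin(4*t)/3) dt.
Step 3. Integrate ∫(t*sin(4*t)/3) dt by parts with u = t, dv = (sin(4*t)/3) dt, so v = -cos(4*t)/12: now -t*cos(4*t)/12 - atan(t)/5 + ∫(cos(4*t)/12) dt.
Step 4. Evaluate the standard form: now -t*cos(4*t)/12 + sin(4*t)/48 - atan(t)/5.
Answer: -t*cos(4*t)/12 + sin(4*t)/48 - atan(t)/5.


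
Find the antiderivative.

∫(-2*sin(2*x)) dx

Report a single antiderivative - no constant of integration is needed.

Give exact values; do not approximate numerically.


Answer: cos(2*x).


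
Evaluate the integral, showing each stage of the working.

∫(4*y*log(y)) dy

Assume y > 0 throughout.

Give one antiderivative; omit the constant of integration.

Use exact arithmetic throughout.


Step 1. Integrate ∫(4*y*log(y)) dy by parts with u = log(y), dv = (4*y) dy, so v = 2*y**2 [assuming y > 0]: now 2*y**2*log(y) + ∫(-2*y) dy.
Step 2. Evaluate the standard form: now 2*y**2*log(y) - y**2.
Answer: 2*y**2*log(y) - y**2.


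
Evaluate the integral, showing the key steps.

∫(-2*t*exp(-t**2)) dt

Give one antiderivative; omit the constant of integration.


Step 1. Substitute u = t**2, turning ∫(-2*t*exp(-t**2)) dt into ∫(-exp(-u)) du: now ∫(-exp(-u)) du.
Step 2. Evaluate the standard form: now exp(-u).
Step 3. Substitute back u = t**2: now exp(-t**2).
Answer: exp(-t**2).


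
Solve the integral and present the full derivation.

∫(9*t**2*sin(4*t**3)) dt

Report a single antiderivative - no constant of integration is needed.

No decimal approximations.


Step 1. Substitute u = t**3, turning ∫(9*t**2*sin(4*t**3)) dt into ∫(3*sin(4*u)) du: now ∫(3*sin(4*u)) du.
Step 2. Evaluate the standard form: now -3*cos(4*u)/4.
Step 3. Substitute back u = t**3: now -3*cos(4*t**3)/4.
Answer: -3*cos(4*t**3)/4.


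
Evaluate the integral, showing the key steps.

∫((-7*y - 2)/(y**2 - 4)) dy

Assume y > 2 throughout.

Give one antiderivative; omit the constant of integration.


Step 1. Decompose ∫((-7*y - 2)/(y**2 - 4)) dy by partial fractions, (-7*y - 2)/(y**2 - 4) = -3/(y + 2) - 4/(y - 2): now ∫(-4/(y - 2)) dy + ∫(-3/(y + 2)) dy.
Step 2. Evaluate the standard form [assuming y > -2]: now -3*log(y + 2) + ∫(-4/(y - 2)) dy.
Step 3. Evaluate the standard form [assuming y > 2]: now -4*log(y - 2) - 3*log(y + 2).
Answer: -4*log(y - 2) - 3*log(y + 2).


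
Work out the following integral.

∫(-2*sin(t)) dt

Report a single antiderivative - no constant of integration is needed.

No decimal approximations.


Answer: 2*cos(t).


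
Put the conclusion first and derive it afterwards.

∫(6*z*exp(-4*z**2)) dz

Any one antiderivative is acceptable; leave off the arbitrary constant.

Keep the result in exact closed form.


The answer is -3*exp(-4*z**2)/4.
Step 1. Substitute u = z**2, turning ∫(6*z*exp(-4*z**2)) dz into ∫(3*exp(-4*u)) du: now ∫(3*exp(-4*u)) du.
Step 2. Evaluate the standard form: now -3*exp(-4*u)/4.
Step 3. Substitute back u = z**2: now -3*exp(-4*z**2)/4.
Answer: -3*exp(-4*z**2)/4.


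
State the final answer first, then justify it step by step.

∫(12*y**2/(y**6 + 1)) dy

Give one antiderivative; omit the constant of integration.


The answer is 4*atan(y**3).
Step 1. Substitute u = y**3, turning ∫(12*y**2/(y**6 + 1)) dy into ∫(4/(u**2 + 1)) du: now ∫(4/(u**2 + 1)) du.
Step 2. Evaluate the standard form: now 4*atan(u).
Step 3. Substitute back u = y**3: now 4*atan(y**3).
Answer: 4*atan(y**3).


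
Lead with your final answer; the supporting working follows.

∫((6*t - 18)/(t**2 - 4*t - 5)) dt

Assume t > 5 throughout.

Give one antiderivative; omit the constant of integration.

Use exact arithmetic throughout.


The answer is 2*log(t - 5) + 4*log(t + 1).
Step 1. Decompose ∫((6*t - 18)/(t**2 - 4*t - 5)) dt by partial fractions, (6*t - 18)/(t**2 - 4*t - 5) = 4/(t + 1) + 2/(t - 5): now ∫(2/(t - 5)) dt + ∫(4/(t + 1)) dt.
Step 2. Evaluate the standard form [assuming t > -1]: now 4*log(t + 1) + ∫(2/(t - 5)) dt.
Step 3. Evaluate the standard form [assuming t > 5]: now 2*log(t - 5) + 4*log(t + 1).
Answer: 2*log(t - 5) + 4*log(t + 1).


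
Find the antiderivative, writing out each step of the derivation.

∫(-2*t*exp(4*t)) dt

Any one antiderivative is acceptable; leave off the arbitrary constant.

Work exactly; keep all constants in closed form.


Step 1. Integrate ∫(-2*t*exp(4*t)) dt by parts with u = t, dv = (-2*exp(4*t)) dt, so v = -exp(4*t)/2: now -t*exp(4*t)/2 + ∫(exp(4*t)/2) dt.
Step 2. Evaluate the standard form: now -t*exp(4*t)/2 + exp(4*t)/8.
Answer: -t*exp(4*t)/2 + exp(4*t)/8.


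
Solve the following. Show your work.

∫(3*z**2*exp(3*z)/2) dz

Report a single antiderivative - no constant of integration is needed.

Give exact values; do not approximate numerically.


Step 1. Integrate ∫(3*z**2*exp(3*z)/2) dz by parts with u = z**2, dv = (3*exp(3*z)/2) dz, so v = exp(3*z)/2: now z**2*exp(3*z)/2 + ∫(-z*exp(3*z)) dz.
Step 2. Integrate ∫(-z*exp(3*z)) dz by parts with u = z, dv = (-exp(3*z)) dz, so v = -exp(3*z)/3: now z**2*exp(3*z)/2 - z*exp(3*z)/3 + ∫(exp(3*z)/3) dz.
Step 3. Evaluate the standard form: now z**2*exp(3*z)/2 - z*exp(3*z)/3 + exp(3*z)/9.
Answer: z**2*exp(3*z)/2 - z*exp(3*z)/3 + exp(3*z)/9.


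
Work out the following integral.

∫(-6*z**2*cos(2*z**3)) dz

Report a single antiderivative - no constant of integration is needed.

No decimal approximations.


Answer: -sin(2*z**3).


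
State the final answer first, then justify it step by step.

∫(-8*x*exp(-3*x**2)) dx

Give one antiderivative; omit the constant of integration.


The answer is 4*exp(-3*x**2)/3.
Step 1. Substitute u = x**2, turning ∫(-8*x*exp(-3*x**2)) dx into ∫(-4*exp(-3*u)) du: now ∫(-4*exp(-3*u)) du.
Step 2. Evaluate the standard form: now 4*exp(-3*u)/3.
Step 3. Substitute back u = x**2: now 4*exp(-3*x**2)/3.
Answer: 4*exp(-3*x**2)/3.


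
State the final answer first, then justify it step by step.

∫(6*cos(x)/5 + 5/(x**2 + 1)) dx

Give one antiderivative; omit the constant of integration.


The answer is 6*sin(x)/5 + 5*atan(x).
Step 1. Rewrite: now ∫(5/(x**2 + 1)) dx + ∫(6*cos(x)/5) dx.
Step 2. Evaluate the standard form: now 5*atan(x) + ∫(6*cos(x)/5) dx.
Step 3. Evaluate the standard form: now 6*sin(x)/5 + 5*atan(x).
Answer: 6*sin(x)/5 + 5*atan(x).


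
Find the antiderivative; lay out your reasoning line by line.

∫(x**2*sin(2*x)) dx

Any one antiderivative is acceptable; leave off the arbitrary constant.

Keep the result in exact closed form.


Step 1. Integrate ∫(x**2*sin(2*x)) dx by parts with u = x**2, dv = (sin(2*x)) dx, so v = -cos(2*x)/2: now -x**2*cos(2*x)/2 + ∫(x*cos(2*x)) dx.
Step 2. Integrate ∫(x*cos(2*x)) dx by parts with u = x, dv = (cos(2*x)) dx, so v = sin(2*x)/2: now -x**2*cos(2*x)/2 + x*sin(2*x)/2 + ∫(-sin(2*x)/2) dx.
Step 3. Evaluate the standard form: now -x**2*cos(2*x)/2 + x*sin(2*x)/2 + cos(2*x)/4.
Answer: -x**2*cos(2*x)/2 + x*sin(2*x)/2 + cos(2*x)/4.


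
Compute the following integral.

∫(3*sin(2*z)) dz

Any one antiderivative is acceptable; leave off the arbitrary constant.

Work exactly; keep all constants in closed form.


Answer: -3*cos(2*z)/2.


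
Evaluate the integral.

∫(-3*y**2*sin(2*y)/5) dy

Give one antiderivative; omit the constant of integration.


Answer: 3*y**2*cos(2*y)/10 - 3*y*sin(2*y)/10 - 3*cos(2*y)/20.


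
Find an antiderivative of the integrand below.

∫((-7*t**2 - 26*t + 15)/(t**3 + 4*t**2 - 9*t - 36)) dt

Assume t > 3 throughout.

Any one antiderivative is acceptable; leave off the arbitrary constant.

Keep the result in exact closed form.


Answer: -3*log(t - 3) - 5*log(t + 3) + log(t + 4).


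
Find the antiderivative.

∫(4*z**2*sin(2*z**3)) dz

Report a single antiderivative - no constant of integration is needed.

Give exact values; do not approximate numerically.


Answer: -2*cos(2*z**3)/3.


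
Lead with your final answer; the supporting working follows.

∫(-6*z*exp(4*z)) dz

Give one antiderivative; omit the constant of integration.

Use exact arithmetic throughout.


The answer is -3*z*exp(4*z)/2 + 3*exp(4*z)/8.
Step 1. Integrate ∫(-6*z*exp(4*z)) dz by parts with u = z, dv = (-6*exp(4*z)) dz, so v = -3*exp(4*z)/2: now -3*z*exp(4*z)/2 + ∫(3*exp(4*z)/2) dz.
Step 2. Evaluate the standard form: now -3*z*exp(4*z)/2 + 3*exp(4*z)/8.
Answer: -3*z*exp(4*z)/2 + 3*exp(4*z)/8.


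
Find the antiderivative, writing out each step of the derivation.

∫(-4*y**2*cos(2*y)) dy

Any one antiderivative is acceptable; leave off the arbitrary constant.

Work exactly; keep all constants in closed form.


Step 1. Integrate ∫(-4*y**2*cos(2*y)) dy by parts with u = y**2, dv = (-4*cos(2*y)) dy, so v = -2*sin(2*y): now -2*y**2*sin(2*y) + ∫(4*y*sin(2*y)) dy.
Step 2. Integrate ∫(4*y*sin(2*y)) dy by parts with u = y, dv = (4*sin(2*y)) dy, so v = -2*cos(2*y): now -2*y**2*sin(2*y) - 2*y*cos(2*y) + ∫(2*cos(2*y)) dy.
Step 3. Evaluate the standard form: now -2*y**2*sin(2*y) - 2*y*cos(2*y) + sin(2*y).
Answer: -2*y**2*sin(2*y) - 2*y*cos(2*y) + sin(2*y).


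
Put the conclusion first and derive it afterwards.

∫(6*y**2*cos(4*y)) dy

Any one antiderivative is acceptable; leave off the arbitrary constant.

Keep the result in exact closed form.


The answer is 3*y**2*sin(4*y)/2 + 3*y*cos(4*y)/4 - 3*sin(4*y)/16.
Step 1. Integrate ∫(6*y**2*cos(4*y)) dy by parts with u = y**2, dv = (6*cos(4*y)) dy, so v = 3*sin(4*y)/2: now 3*y**2*sin(4*y)/2 + ∫(-3*y*sin(4*y)) dy.
Step 2. Integrate ∫(-3*y*sin(4*y)) dy by parts with u = y, dv = (-3*sin(4*y)) dy, so v = 3*cos(4*y)/4: now 3*y**2*sin(4*y)/2 + 3*y*cos(4*y)/4 + ∫(-3*cos(4*y)/4) dy.
Step 3. Evaluate the standard form: now 3*y**2*sin(4*y)/2 + 3*y*cos(4*y)/4 - 3*sin(4*y)/16.
Answer: 3*y**2*sin(4*y)/2 + 3*y*cos(4*y)/4 - 3*sin(4*y)/16.


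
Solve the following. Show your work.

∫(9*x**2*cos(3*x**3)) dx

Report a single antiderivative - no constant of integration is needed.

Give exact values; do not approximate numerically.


Step 1. Substitute u = x**3, turning ∫(9*x**2*cos(3*x**3)) dx into ∫(3*cos(3*u)) du: now ∫(3*cos(3*u)) du.
Step 2. Evaluate the standard form: now sin(3*u).
Step 3. Substitute back u = x**3: now sin(3*x**3).
Answer: sin(3*x**3).


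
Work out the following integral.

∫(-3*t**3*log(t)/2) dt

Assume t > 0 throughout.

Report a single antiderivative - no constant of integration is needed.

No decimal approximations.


Answer: -3*t**4*log(t)/8 + 3*t**4/32.


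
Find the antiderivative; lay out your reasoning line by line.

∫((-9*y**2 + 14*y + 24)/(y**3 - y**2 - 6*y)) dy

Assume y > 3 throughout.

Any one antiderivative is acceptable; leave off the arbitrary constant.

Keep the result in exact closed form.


Step 1. Decompose ∫((-9*y**2 + 14*y + 24)/(y**3 - y**2 - 6*y)) dy by partial fractions, (-9*y**2 + 14*y + 24)/(y**3 - y**2 - 6*y) = -4/(y + 2) - 1/(y - 3) - 4/y: now ∫(-4/y) dy + ∫(-1/(y - 3)) dy + ∫(-4/(y + 2)) dy.
Step 2. Evaluate the standard form [assuming y > 0]: now -4*log(y) + ∫(-1/(y - 3)) dy + ∫(-4/(y + 2)) dy.
Step 3. Evaluate the standard form [assuming y > -2]: now -4*log(y) - 4*log(y + 2) + ∫(-1/(y - 3)) dy.
Step 4. Evaluate the standard form [assuming y > 3]: now -4*log(y) - log(y - 3) - 4*log(y + 2).
Answer: -4*log(y) - log(y - 3) - 4*log(y + 2).
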